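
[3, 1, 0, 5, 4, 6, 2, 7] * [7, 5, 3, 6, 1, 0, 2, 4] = [6, 5, 7, 0, 1, 2, 3, 4]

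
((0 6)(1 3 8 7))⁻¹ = (0 6)(1 7 8 3)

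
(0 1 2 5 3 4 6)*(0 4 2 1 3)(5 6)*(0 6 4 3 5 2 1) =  (0 5 6 3 1)(2 4)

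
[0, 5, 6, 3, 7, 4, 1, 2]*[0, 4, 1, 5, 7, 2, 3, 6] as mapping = [0→0, 1→2, 2→3, 3→5, 4→6, 5→7, 6→4, 7→1] 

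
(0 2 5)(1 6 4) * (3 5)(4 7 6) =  (0 2 3 5)(1 4)(6 7)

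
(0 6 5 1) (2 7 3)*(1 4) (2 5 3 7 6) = (0 2 6 3 5 4 1) 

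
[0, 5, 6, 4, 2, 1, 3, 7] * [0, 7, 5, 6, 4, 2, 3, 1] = [0, 2, 3, 4, 5, 7, 6, 1]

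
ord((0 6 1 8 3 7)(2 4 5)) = 6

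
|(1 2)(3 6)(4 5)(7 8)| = 2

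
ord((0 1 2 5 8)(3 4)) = 10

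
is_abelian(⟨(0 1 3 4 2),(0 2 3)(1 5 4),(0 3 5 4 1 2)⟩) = no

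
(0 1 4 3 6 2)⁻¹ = (0 2 6 3 4 1)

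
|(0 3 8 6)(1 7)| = 4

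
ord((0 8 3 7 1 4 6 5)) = 8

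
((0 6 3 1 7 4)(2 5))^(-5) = (0 6 3 1 7 4)(2 5)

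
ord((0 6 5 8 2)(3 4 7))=15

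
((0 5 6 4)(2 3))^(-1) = (0 4 6 5)(2 3)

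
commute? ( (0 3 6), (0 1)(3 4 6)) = no: (0 3 6)*(0 1)(3 4 6) = (0 4 6 1), (0 1)(3 4 6)*(0 3 6) = (0 1 3 4)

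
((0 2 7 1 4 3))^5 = (0 3 4 1 7 2)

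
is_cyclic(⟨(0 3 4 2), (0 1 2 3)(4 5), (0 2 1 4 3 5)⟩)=no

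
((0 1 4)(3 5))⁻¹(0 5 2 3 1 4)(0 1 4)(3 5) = (0 1 3 2 5 4)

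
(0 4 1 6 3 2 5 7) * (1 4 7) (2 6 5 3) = (0 7) (1 5) (2 3 6) 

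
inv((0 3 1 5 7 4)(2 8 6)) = (0 4 7 5 1 3)(2 6 8)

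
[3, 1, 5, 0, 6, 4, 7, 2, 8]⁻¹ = [3, 1, 7, 0, 5, 2, 4, 6, 8]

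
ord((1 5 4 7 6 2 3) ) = 7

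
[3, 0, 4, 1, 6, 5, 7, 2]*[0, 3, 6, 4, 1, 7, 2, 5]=[4, 0, 1, 3, 2, 7, 5, 6] 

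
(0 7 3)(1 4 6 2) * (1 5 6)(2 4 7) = (0 2 5 6 4 1 7 3)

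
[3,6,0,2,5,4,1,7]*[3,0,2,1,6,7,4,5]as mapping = [0→1,1→4,2→3,3→2,4→7,5→6,6→0,7→5]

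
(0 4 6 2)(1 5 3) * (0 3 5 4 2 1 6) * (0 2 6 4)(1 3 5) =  (0 6 3 4 2 5 1)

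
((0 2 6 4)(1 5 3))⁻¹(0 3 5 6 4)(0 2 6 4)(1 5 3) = (0 2 1 3 4)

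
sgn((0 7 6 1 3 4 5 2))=-1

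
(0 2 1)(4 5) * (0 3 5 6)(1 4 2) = (0 1 3 5 2 4 6)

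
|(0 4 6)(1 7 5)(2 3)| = 6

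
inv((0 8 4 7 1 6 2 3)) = (0 3 2 6 1 7 4 8)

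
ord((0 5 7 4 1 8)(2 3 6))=6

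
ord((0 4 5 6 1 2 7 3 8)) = 9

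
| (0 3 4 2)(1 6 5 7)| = 4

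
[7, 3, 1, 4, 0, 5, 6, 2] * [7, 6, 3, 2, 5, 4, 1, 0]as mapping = [0→0, 1→2, 2→6, 3→5, 4→7, 5→4, 6→1, 7→3]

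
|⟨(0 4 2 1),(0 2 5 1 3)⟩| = 120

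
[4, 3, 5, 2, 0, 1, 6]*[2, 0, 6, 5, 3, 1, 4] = [3, 5, 1, 6, 2, 0, 4]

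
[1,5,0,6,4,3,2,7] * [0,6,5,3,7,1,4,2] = [6,1,0,4,7,3,5,2]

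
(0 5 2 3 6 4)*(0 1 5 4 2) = (0 4 1 5)(2 3 6)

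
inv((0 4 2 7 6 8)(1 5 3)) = (0 8 6 7 2 4)(1 3 5)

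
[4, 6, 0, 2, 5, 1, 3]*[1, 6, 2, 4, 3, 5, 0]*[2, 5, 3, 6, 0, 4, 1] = [6, 2, 5, 3, 4, 1, 0]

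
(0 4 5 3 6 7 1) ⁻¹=(0 1 7 6 3 5 4) 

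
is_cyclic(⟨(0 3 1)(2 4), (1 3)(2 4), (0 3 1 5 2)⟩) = no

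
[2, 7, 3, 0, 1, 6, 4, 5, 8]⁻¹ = [3, 4, 0, 2, 6, 7, 5, 1, 8]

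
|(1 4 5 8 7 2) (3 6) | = 6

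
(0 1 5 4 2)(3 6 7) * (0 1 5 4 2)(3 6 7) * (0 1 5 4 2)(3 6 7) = (0 4 1 2 5)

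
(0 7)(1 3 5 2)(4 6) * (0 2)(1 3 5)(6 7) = (0 6 4 7 2 3 1 5)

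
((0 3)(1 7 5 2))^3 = (0 3)(1 2 5 7)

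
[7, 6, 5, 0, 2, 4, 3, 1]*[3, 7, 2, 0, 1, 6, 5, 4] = [4, 5, 6, 3, 2, 1, 0, 7]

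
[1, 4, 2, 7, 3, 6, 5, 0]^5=[0, 1, 2, 3, 4, 6, 5, 7]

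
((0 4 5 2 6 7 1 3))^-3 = (0 7 5 3 6 4 1 2)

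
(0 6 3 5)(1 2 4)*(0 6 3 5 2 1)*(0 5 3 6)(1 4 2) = (0 6 3 1 4 5)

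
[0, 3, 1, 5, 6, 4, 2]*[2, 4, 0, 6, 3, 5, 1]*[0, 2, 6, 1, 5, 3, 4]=[6, 4, 5, 3, 2, 1, 0]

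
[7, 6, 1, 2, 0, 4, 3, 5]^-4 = [0, 1, 2, 3, 4, 5, 6, 7]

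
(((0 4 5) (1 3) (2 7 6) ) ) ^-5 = (0 4 5) (1 3) (2 7 6) 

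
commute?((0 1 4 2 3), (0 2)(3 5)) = no:(0 1 4 2 3) * (0 2)(3 5) = (0 1 4)(2 5 3), (0 2)(3 5) * (0 1 4 2 3) = (0 3 5)(1 4 2)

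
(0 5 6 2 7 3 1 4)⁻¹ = (0 4 1 3 7 2 6 5)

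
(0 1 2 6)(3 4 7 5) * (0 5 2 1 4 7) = (0 4)(2 6 5 3 7)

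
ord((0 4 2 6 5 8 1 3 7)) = 9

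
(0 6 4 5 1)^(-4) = (0 6 4 5 1)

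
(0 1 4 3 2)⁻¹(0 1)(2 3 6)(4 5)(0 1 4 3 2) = (0 2 6)(1 4)(3 5)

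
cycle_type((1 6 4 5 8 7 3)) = 7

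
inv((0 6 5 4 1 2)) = (0 2 1 4 5 6)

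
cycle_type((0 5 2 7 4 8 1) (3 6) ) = 2.7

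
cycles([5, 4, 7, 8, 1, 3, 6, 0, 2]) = (0 5 3 8 2 7)(1 4)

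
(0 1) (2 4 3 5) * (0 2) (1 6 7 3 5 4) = (0 6 7 3 4 5) (1 2) 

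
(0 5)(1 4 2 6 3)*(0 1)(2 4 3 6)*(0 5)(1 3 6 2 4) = (1 6 2 4)(3 5)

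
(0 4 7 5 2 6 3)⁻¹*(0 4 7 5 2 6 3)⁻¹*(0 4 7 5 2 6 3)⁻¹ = (0 2 4 6 7 3 5)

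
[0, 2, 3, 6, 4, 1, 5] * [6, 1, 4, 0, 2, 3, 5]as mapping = [0→6, 1→4, 2→0, 3→5, 4→2, 5→1, 6→3]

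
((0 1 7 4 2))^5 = ()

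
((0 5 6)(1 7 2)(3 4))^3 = (3 4)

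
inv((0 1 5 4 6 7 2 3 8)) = (0 8 3 2 7 6 4 5 1)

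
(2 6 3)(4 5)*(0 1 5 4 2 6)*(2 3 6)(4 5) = (0 1 4 5 3 2)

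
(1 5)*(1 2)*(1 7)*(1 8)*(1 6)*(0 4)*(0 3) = (0 4 3)(1 5 2 7 8 6)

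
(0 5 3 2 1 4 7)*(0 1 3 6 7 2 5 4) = (0 4 2 3 5 6 7 1)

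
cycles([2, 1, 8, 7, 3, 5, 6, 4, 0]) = (0 2 8)(3 7 4)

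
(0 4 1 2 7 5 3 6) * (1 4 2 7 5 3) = (0 2 5 1 7 3 6)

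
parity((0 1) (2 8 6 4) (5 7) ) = odd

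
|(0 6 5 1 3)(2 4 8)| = 15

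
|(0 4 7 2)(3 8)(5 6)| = 4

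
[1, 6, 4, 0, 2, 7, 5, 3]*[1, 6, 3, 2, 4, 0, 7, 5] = [6, 7, 4, 1, 3, 5, 0, 2]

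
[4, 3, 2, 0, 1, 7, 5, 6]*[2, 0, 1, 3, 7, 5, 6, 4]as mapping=[0→7, 1→3, 2→1, 3→2, 4→0, 5→4, 6→5, 7→6]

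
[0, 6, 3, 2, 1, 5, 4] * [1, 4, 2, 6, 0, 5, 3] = [1, 3, 6, 2, 4, 5, 0] 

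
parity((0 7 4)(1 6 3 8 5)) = even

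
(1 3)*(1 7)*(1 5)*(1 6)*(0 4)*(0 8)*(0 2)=(0 4 8 2) (1 3 7 5 6) 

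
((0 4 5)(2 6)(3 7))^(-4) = (0 5 4)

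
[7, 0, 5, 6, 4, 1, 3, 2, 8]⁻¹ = [1, 5, 7, 6, 4, 2, 3, 0, 8]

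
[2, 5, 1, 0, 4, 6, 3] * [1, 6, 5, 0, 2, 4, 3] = [5, 4, 6, 1, 2, 3, 0]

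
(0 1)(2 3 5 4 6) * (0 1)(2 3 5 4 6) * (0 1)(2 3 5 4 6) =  (0 1)(2 4 3 6 5)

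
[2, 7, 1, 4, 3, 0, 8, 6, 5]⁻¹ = [5, 2, 0, 4, 3, 8, 7, 1, 6]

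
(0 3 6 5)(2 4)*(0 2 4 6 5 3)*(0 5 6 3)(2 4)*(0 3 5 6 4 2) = (0 6 3 4)(2 5)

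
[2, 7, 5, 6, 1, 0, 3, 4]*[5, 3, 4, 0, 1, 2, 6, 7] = [4, 7, 2, 6, 3, 5, 0, 1]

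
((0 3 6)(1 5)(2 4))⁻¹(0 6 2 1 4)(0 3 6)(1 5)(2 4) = (0 4 5 2 3)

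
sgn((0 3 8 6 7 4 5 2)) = -1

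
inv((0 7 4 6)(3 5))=(0 6 4 7)(3 5)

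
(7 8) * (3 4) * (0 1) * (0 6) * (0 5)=(0 1 6 5)(3 4)(7 8)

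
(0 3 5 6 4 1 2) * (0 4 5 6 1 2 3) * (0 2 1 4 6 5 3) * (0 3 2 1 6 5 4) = (0 1 3 4 6 2 5)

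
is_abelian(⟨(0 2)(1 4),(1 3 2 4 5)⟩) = no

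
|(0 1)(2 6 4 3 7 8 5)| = 14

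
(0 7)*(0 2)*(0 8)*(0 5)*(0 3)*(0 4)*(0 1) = (0 7 2 8 5 3 4 1)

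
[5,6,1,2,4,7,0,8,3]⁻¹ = [6,2,3,8,4,0,1,5,7]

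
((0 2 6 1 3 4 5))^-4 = (0 1 5 6 4 2 3)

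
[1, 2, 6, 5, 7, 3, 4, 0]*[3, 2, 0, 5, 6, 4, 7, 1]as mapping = [0→2, 1→0, 2→7, 3→4, 4→1, 5→5, 6→6, 7→3]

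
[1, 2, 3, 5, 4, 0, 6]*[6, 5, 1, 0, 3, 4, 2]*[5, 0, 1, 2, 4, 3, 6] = [3, 0, 5, 4, 2, 6, 1]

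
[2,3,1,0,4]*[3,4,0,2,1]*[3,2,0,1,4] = [3,0,4,1,2]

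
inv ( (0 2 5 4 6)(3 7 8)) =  (0 6 4 5 2)(3 8 7)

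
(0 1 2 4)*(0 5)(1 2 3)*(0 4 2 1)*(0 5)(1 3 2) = (0 3 5 4)(1 2)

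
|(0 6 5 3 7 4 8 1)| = 8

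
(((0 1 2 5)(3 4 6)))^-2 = (0 2)(1 5)(3 4 6)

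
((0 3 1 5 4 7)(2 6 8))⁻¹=(0 7 4 5 1 3)(2 8 6)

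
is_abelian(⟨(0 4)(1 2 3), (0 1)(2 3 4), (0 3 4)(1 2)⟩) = no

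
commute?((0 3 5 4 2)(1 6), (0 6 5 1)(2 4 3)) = no:(0 3 5 4 2)(1 6) * (0 6 5 1)(2 4 3) = (0 2 6)(1 5 3), (0 6 5 1)(2 4 3) * (0 3 5 4 2)(1 6) = (0 1 3)(4 5 6)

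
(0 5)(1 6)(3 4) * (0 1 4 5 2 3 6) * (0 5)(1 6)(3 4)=(0 2 4 1 5 6 3)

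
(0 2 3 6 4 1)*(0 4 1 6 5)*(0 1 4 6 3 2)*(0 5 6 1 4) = (0 5 4 3 6)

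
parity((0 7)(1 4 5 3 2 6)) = even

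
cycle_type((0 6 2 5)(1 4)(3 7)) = 2^2.4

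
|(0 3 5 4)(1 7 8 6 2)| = 20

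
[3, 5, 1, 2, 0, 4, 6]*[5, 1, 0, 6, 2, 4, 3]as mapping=[0→6, 1→4, 2→1, 3→0, 4→5, 5→2, 6→3]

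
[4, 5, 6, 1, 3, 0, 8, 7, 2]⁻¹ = [5, 3, 8, 4, 0, 1, 2, 7, 6]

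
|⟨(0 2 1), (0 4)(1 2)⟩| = 12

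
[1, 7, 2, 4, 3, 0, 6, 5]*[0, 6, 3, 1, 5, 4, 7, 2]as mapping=[0→6, 1→2, 2→3, 3→5, 4→1, 5→0, 6→7, 7→4]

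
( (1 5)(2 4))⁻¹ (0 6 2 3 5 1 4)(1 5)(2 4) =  (0 6 4 3 1 5 2)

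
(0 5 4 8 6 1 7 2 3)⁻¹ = (0 3 2 7 1 6 8 4 5)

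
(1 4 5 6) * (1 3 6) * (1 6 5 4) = (3 5 6)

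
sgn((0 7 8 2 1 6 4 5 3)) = 1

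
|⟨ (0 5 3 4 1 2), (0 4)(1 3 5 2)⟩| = 48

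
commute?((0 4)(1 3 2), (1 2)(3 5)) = no:(0 4)(1 3 2) * (1 2)(3 5) = (0 4)(1 5 3), (1 2)(3 5) * (0 4)(1 3 2) = (0 4)(2 3 5)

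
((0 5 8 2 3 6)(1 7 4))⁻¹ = (0 6 3 2 8 5)(1 4 7)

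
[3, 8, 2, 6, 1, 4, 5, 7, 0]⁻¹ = [8, 4, 2, 0, 5, 6, 3, 7, 1]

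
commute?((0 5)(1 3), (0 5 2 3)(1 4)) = no:(0 5)(1 3)*(0 5 2 3)(1 4) = (0 2 3 4 1), (0 5 2 3)(1 4)*(0 5)(1 3) = (1 4 3 5 2)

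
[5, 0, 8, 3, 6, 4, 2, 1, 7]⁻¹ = [1, 7, 6, 3, 5, 0, 4, 8, 2]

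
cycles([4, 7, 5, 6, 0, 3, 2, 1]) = (0 4)(1 7)(2 5 3 6)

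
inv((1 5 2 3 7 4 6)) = (1 6 4 7 3 2 5)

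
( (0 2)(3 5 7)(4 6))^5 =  (0 2)(3 7 5)(4 6)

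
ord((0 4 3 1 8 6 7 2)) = 8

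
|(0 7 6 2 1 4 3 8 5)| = 9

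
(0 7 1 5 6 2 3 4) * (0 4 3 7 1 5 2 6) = (0 1 2 7 5)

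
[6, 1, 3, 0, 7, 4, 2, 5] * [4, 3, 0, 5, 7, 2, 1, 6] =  [1, 3, 5, 4, 6, 7, 0, 2]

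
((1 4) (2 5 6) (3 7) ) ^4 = (2 5 6) 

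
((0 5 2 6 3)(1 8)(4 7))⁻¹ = (0 3 6 2 5)(1 8)(4 7)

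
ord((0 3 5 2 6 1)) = 6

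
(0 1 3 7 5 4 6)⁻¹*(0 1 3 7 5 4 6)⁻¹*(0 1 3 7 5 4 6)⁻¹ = (0 5 1 4 3 6 7)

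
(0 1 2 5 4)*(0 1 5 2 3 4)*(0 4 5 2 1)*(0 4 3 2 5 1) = (0 5 3 1 2)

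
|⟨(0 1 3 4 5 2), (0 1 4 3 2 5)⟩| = 120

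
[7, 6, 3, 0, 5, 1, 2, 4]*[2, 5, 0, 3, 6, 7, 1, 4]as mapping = [0→4, 1→1, 2→3, 3→2, 4→7, 5→5, 6→0, 7→6]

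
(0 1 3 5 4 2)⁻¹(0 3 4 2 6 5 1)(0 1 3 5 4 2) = (0 6 4 3 1 5 2)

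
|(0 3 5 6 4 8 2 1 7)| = 9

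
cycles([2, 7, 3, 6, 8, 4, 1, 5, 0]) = (0 2 3 6 1 7 5 4 8)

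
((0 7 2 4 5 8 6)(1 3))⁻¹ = (0 6 8 5 4 2 7)(1 3)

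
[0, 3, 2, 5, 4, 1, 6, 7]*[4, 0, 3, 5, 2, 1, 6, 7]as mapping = [0→4, 1→5, 2→3, 3→1, 4→2, 5→0, 6→6, 7→7]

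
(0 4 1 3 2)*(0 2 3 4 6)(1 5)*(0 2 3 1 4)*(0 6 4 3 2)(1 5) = (0 4 1 6)(3 5)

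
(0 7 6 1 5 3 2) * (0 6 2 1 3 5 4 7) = (1 4 7 2 6 3) 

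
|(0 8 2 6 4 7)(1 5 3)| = 6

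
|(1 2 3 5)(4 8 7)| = 12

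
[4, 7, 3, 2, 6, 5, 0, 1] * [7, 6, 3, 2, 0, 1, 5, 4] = [0, 4, 2, 3, 5, 1, 7, 6]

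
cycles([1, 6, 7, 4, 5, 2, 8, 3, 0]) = (0 1 6 8)(2 7 3 4 5)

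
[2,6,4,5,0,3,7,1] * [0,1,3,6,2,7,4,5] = [3,4,2,7,0,6,5,1]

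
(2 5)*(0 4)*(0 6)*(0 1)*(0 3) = (0 4 6 1 3)(2 5)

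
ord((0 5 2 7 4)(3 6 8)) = 15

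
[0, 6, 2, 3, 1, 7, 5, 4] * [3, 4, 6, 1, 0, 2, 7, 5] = [3, 7, 6, 1, 4, 5, 2, 0]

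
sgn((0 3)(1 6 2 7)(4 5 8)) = 1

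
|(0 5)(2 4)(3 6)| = 2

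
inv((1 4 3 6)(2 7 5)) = (1 6 3 4)(2 5 7)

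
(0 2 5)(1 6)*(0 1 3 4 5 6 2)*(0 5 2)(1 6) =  (0 5 6 3 4 2 1)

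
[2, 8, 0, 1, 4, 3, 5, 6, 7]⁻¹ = [2, 3, 0, 5, 4, 6, 7, 8, 1]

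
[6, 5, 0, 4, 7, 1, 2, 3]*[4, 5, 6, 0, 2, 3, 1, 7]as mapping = [0→1, 1→3, 2→4, 3→2, 4→7, 5→5, 6→6, 7→0]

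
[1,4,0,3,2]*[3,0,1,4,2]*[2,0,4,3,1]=[2,4,3,1,0]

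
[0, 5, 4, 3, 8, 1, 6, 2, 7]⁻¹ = [0, 5, 7, 3, 2, 1, 6, 8, 4]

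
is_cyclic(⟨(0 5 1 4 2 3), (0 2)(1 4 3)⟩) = no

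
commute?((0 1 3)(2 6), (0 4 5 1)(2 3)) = no:(0 1 3)(2 6)*(0 4 5 1)(2 3) = (1 2 6 3 4 5), (0 4 5 1)(2 3)*(0 1 3)(2 6) = (0 4 5 3 6 2)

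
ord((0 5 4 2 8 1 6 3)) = 8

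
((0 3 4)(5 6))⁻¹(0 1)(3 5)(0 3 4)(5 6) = (1 3)(4 6)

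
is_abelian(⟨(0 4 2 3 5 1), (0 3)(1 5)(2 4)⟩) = no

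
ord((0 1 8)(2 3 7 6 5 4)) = 6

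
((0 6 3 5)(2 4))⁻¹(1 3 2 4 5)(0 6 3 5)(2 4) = (0 1 5 4 2)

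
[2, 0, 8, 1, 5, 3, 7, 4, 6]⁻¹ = [1, 3, 0, 5, 7, 4, 8, 6, 2]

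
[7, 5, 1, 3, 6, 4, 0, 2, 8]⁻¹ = [6, 2, 7, 3, 5, 1, 4, 0, 8]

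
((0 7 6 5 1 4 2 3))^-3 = (0 4 6 3 1 7 2 5)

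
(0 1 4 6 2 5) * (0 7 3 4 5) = (0 1 5 7 3 4 6 2)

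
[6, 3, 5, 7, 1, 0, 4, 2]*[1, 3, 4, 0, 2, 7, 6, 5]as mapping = [0→6, 1→0, 2→7, 3→5, 4→3, 5→1, 6→2, 7→4]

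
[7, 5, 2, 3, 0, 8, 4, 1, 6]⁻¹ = [4, 7, 2, 3, 6, 1, 8, 0, 5]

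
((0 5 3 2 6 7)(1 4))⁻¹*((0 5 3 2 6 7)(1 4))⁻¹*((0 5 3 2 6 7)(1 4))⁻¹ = (0 2)(1 4)(3 7)(5 6)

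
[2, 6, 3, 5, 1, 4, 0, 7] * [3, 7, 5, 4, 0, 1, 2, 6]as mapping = [0→5, 1→2, 2→4, 3→1, 4→7, 5→0, 6→3, 7→6]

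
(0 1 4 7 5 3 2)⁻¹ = (0 2 3 5 7 4 1)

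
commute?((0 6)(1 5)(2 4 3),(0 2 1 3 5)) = no:(0 6)(1 5)(2 4 3) * (0 2 1 3 5) = (0 6 2 4 5 3 1),(0 2 1 3 5) * (0 6)(1 5)(2 4 3) = (0 4 3 1 2 5 6)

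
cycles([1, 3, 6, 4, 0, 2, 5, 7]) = (0 1 3 4)(2 6 5)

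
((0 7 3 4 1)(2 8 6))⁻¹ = (0 1 4 3 7)(2 6 8)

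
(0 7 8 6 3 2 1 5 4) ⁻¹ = (0 4 5 1 2 3 6 8 7) 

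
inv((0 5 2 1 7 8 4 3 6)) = (0 6 3 4 8 7 1 2 5)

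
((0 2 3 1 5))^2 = (0 3 5 2 1)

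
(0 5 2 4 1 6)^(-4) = (0 2 1)(4 6 5)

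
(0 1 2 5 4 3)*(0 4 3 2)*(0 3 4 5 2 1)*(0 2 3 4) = (0 2 3 5)(1 4)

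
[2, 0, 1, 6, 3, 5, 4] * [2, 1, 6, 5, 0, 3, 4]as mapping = [0→6, 1→2, 2→1, 3→4, 4→5, 5→3, 6→0]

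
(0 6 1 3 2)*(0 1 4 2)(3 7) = (0 6 4 2 1 7 3)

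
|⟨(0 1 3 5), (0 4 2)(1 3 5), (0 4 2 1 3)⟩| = 720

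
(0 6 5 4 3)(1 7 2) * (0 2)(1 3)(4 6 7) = (0 7)(1 4)(2 3)(5 6)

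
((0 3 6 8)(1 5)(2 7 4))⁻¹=(0 8 6 3)(1 5)(2 4 7)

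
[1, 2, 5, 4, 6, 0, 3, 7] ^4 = [0, 1, 2, 4, 6, 5, 3, 7] 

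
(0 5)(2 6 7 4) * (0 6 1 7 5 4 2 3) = (0 4 3)(1 7 2)(5 6)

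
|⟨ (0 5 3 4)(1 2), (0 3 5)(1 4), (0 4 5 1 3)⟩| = 720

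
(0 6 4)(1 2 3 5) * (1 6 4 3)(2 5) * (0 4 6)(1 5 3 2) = (0 6 2 5)(1 3)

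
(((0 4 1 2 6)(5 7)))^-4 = (0 4 1 2 6)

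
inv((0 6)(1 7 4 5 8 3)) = (0 6)(1 3 8 5 4 7)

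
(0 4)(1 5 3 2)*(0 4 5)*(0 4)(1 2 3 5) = (0 1 4)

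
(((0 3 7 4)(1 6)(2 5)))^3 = (0 4 7 3)(1 6)(2 5)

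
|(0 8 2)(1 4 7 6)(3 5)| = 12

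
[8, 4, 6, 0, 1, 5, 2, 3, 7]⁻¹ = [3, 4, 6, 7, 1, 5, 2, 8, 0]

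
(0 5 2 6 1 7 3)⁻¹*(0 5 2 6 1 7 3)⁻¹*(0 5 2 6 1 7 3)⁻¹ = (0 1 5 7 2 3 6)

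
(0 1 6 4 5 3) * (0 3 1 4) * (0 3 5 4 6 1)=(0 6 3 5)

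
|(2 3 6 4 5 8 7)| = 7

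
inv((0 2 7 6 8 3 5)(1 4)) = (0 5 3 8 6 7 2)(1 4)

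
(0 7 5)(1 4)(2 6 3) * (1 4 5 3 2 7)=(0 1 5)(2 6)(3 7)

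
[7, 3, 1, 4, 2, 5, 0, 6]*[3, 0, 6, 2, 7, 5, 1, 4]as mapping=[0→4, 1→2, 2→0, 3→7, 4→6, 5→5, 6→3, 7→1]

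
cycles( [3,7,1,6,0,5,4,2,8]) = (0 3 6 4) (1 7 2) 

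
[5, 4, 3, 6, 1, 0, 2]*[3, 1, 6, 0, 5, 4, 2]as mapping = [0→4, 1→5, 2→0, 3→2, 4→1, 5→3, 6→6]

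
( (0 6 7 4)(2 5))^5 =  (0 6 7 4)(2 5)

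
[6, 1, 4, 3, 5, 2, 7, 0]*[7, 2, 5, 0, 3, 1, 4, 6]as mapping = [0→4, 1→2, 2→3, 3→0, 4→1, 5→5, 6→6, 7→7]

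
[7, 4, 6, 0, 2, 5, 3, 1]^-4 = [4, 6, 0, 1, 3, 5, 7, 2]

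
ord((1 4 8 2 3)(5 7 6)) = 15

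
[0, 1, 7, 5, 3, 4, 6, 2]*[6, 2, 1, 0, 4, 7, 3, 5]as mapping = [0→6, 1→2, 2→5, 3→7, 4→0, 5→4, 6→3, 7→1]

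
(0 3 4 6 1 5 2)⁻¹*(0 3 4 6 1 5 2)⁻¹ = (0 5 6 3 2 1 4)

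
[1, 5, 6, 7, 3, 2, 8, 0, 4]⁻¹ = [7, 0, 5, 4, 8, 1, 2, 3, 6]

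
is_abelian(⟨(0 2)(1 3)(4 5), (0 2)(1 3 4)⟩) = no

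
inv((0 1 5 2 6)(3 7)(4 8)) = (0 6 2 5 1)(3 7)(4 8)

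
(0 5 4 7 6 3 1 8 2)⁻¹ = (0 2 8 1 3 6 7 4 5)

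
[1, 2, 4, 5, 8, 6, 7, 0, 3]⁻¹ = [7, 0, 1, 8, 2, 3, 5, 6, 4]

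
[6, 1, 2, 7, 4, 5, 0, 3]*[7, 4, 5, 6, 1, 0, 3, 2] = [3, 4, 5, 2, 1, 0, 7, 6]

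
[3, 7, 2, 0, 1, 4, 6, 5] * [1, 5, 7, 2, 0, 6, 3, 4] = [2, 4, 7, 1, 5, 0, 3, 6]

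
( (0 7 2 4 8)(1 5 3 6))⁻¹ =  (0 8 4 2 7)(1 6 3 5)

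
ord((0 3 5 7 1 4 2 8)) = 8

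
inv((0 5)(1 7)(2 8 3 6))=(0 5)(1 7)(2 6 3 8)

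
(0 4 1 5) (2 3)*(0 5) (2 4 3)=(0 3 4 1) 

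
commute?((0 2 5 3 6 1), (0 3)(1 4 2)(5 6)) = no:(0 2 5 3 6 1) * (0 3)(1 4 2)(5 6) = (0 1 3 5)(2 6 4), (0 3)(1 4 2)(5 6) * (0 2 5 3 6 1) = (0 6 3 2)(1 4 5)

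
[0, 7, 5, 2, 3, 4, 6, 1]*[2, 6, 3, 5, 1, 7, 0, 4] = [2, 4, 7, 3, 5, 1, 0, 6]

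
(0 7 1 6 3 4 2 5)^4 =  (0 3)(1 2)(4 7)(5 6)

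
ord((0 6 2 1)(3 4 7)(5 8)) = 12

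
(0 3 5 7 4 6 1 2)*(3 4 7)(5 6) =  (0 4 5 3 6 1 2)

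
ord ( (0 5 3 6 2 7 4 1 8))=9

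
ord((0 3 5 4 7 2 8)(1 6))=14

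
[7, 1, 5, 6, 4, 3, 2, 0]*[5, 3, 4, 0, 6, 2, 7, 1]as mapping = [0→1, 1→3, 2→2, 3→7, 4→6, 5→0, 6→4, 7→5]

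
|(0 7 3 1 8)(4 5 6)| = 15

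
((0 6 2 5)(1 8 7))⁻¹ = (0 5 2 6)(1 7 8)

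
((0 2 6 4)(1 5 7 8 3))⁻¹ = (0 4 6 2)(1 3 8 7 5)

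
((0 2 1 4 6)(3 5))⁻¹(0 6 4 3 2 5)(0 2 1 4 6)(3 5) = (0 6 5 1 3 2)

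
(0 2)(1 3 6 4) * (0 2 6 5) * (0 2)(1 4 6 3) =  (0 3 5 2)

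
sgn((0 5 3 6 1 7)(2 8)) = 1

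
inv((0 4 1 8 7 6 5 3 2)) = (0 2 3 5 6 7 8 1 4)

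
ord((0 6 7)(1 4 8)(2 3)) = 6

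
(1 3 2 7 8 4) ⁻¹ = (1 4 8 7 2 3) 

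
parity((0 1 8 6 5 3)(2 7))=even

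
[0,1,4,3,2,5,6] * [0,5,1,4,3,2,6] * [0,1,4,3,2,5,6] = [0,5,3,2,1,4,6]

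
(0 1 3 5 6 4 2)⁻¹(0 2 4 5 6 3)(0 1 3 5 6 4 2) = (0 2 6 4 5 1)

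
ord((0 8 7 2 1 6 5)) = 7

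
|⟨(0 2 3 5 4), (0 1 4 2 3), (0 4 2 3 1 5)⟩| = 720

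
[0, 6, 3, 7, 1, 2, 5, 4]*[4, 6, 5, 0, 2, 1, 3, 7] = [4, 3, 0, 7, 6, 5, 1, 2]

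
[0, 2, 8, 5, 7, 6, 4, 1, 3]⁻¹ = [0, 7, 1, 8, 6, 3, 5, 4, 2]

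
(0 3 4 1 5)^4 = (0 5 1 4 3)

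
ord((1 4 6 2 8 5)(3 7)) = 6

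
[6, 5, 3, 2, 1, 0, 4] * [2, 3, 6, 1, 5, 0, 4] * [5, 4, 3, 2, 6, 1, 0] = [6, 5, 4, 0, 2, 3, 1]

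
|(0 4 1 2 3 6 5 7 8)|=9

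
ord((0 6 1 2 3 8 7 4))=8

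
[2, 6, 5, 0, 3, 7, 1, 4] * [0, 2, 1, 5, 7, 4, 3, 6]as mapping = [0→1, 1→3, 2→4, 3→0, 4→5, 5→6, 6→2, 7→7]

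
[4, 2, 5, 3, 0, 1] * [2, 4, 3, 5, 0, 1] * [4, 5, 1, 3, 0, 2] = [4, 3, 5, 2, 1, 0]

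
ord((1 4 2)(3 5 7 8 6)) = 15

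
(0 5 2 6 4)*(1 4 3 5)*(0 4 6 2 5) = (0 1 6 3)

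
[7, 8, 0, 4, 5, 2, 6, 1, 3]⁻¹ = [2, 7, 5, 8, 3, 4, 6, 0, 1]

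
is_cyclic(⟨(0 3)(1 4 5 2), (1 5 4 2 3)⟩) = no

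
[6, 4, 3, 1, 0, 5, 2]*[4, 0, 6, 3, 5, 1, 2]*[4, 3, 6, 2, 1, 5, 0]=[6, 5, 2, 4, 1, 3, 0]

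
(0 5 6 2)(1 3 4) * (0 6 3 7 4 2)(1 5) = (0 1 7 4 5 3 2 6)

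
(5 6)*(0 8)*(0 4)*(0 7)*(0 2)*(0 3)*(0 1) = (0 8 4 7 2 3 1)(5 6)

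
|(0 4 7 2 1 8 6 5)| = 8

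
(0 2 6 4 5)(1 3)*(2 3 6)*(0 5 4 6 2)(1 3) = (0 1 2)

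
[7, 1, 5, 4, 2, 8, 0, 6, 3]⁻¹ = [6, 1, 4, 8, 3, 2, 7, 0, 5]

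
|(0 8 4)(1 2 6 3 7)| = 15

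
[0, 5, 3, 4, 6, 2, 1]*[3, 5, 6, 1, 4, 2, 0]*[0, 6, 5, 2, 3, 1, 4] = [2, 5, 6, 3, 0, 4, 1]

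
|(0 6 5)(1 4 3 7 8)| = 15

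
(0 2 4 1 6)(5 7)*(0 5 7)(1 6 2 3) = (0 3 1 2 4 6 5)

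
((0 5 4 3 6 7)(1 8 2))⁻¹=(0 7 6 3 4 5)(1 2 8)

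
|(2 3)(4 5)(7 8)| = 2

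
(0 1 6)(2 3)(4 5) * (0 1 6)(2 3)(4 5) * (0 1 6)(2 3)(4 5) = (2 3)(4 5)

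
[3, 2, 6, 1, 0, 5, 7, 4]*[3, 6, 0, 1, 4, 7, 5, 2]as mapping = [0→1, 1→0, 2→5, 3→6, 4→3, 5→7, 6→2, 7→4]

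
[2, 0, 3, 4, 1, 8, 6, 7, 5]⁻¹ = [1, 4, 0, 2, 3, 8, 6, 7, 5]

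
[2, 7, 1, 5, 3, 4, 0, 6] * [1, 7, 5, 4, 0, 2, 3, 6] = [5, 6, 7, 2, 4, 0, 1, 3]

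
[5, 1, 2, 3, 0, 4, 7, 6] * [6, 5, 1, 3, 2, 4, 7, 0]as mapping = [0→4, 1→5, 2→1, 3→3, 4→6, 5→2, 6→0, 7→7]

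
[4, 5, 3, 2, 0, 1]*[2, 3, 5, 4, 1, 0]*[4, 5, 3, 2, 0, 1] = [5, 4, 0, 1, 3, 2]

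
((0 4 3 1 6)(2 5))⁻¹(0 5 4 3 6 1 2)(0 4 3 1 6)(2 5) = (0 6 5 4 2 3 1)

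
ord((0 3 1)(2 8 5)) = 3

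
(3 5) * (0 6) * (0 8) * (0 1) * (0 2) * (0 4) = (0 6 8 1 2 4)(3 5)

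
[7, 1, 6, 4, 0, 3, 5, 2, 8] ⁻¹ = [4, 1, 7, 5, 3, 6, 2, 0, 8] 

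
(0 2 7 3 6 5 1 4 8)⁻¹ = (0 8 4 1 5 6 3 7 2)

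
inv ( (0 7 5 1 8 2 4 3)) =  (0 3 4 2 8 1 5 7)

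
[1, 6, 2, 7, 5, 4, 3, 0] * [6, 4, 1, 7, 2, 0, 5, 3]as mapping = [0→4, 1→5, 2→1, 3→3, 4→0, 5→2, 6→7, 7→6]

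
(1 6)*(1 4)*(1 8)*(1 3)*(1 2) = (1 6 4 8 3 2)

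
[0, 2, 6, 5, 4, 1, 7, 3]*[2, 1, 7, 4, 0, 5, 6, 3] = [2, 7, 6, 5, 0, 1, 3, 4]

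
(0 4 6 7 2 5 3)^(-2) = (0 5 7 4 3 2 6)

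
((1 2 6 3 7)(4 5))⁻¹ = (1 7 3 6 2)(4 5)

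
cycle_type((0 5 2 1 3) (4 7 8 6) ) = 4.5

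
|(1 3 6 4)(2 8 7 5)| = 4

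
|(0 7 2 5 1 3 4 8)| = 8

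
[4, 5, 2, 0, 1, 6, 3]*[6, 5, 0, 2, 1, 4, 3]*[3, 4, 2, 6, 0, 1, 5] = [4, 0, 3, 5, 1, 6, 2]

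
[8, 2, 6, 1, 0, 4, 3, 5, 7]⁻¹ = [4, 3, 1, 6, 5, 7, 2, 8, 0]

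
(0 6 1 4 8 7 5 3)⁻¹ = (0 3 5 7 8 4 1 6)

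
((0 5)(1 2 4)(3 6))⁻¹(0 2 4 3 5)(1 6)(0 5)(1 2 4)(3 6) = (0 5 4 1 6)(2 3)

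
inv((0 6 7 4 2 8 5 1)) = (0 1 5 8 2 4 7 6)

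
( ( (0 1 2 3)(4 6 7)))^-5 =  (0 3 2 1)(4 6 7)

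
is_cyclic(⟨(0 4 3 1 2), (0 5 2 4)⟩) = no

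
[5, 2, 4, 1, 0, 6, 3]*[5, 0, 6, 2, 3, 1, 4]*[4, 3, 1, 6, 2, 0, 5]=[3, 5, 6, 4, 0, 2, 1]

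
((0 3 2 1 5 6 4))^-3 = (0 5 3 6 2 4 1)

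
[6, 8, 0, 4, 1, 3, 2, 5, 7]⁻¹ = [2, 4, 6, 5, 3, 7, 0, 8, 1]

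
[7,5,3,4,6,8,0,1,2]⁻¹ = [6,7,8,2,3,1,4,0,5]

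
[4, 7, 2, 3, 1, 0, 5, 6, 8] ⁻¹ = [5, 4, 2, 3, 0, 6, 7, 1, 8] 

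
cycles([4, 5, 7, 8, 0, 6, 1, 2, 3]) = (0 4)(1 5 6)(2 7)(3 8)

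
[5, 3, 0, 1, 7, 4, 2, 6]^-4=[4, 1, 5, 3, 6, 7, 0, 2]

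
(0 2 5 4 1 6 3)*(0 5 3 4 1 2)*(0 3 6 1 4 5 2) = (0 3 2 6 5 4)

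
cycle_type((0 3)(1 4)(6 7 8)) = 2^2.3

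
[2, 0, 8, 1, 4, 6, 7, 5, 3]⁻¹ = [1, 3, 0, 8, 4, 7, 5, 6, 2]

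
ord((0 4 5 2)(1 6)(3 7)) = 4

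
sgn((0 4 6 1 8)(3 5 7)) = 1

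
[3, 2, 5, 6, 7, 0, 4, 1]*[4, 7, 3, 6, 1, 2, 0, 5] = [6, 3, 2, 0, 5, 4, 1, 7]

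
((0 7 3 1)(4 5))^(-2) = (0 3)(1 7)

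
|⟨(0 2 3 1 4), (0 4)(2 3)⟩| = 60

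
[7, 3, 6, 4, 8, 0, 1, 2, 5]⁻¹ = [5, 6, 7, 1, 3, 8, 2, 0, 4]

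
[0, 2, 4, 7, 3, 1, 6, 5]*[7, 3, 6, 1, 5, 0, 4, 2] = [7, 6, 5, 2, 1, 3, 4, 0]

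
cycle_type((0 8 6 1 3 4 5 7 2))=9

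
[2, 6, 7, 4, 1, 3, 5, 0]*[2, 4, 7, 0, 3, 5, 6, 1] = [7, 6, 1, 3, 4, 0, 5, 2]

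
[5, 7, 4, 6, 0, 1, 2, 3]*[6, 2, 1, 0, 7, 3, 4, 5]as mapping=[0→3, 1→5, 2→7, 3→4, 4→6, 5→2, 6→1, 7→0]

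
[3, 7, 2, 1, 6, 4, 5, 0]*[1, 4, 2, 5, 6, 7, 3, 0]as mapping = [0→5, 1→0, 2→2, 3→4, 4→3, 5→6, 6→7, 7→1]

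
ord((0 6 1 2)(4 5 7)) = 12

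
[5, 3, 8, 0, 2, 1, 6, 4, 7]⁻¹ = [3, 5, 4, 1, 7, 0, 6, 8, 2]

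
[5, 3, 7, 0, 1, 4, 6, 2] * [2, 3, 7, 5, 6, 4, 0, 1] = [4, 5, 1, 2, 3, 6, 0, 7]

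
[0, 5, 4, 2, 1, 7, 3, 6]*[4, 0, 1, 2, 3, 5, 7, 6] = [4, 5, 3, 1, 0, 6, 2, 7]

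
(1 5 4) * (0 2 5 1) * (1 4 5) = (0 2 1 4)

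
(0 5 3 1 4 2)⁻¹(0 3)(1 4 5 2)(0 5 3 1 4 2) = (0 4 2 3)(1 5)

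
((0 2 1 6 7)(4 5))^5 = (4 5)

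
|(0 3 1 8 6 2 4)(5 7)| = 14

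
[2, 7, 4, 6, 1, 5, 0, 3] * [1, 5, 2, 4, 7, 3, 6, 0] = [2, 0, 7, 6, 5, 3, 1, 4]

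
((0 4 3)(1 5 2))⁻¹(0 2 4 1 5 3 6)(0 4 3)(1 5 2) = (0 6 4 1 3 5 2)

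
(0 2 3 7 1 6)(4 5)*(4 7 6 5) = (0 2 3 6)(1 5 7)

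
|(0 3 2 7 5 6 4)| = 7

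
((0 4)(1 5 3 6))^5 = (0 4)(1 5 3 6)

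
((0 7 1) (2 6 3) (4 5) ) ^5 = (0 1 7) (2 3 6) (4 5) 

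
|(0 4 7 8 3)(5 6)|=10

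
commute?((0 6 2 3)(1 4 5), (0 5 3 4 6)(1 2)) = no:(0 6 2 3)(1 4 5) * (0 5 3 4 6)(1 2) = (1 6)(2 4 3 5), (0 5 3 4 6)(1 2) * (0 6 2 3)(1 4 5) = (0 1 3 5)(2 4)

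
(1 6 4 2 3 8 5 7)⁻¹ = (1 7 5 8 3 2 4 6)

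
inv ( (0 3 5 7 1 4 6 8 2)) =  (0 2 8 6 4 1 7 5 3)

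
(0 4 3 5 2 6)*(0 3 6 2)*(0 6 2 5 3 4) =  (2 5 6 4)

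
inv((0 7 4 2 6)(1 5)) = (0 6 2 4 7)(1 5)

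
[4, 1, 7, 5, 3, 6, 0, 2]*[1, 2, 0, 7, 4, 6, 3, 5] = [4, 2, 5, 6, 7, 3, 1, 0]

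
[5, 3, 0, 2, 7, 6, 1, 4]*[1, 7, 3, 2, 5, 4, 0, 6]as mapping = [0→4, 1→2, 2→1, 3→3, 4→6, 5→0, 6→7, 7→5]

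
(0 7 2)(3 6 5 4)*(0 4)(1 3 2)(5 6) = (0 7 1 3 5)(2 4)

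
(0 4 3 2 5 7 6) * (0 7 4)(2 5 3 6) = (2 3 5 4 6 7)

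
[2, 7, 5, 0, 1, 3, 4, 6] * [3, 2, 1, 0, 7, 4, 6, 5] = [1, 5, 4, 3, 2, 0, 7, 6]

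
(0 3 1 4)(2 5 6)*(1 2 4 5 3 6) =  (0 6 4)(1 5)(2 3)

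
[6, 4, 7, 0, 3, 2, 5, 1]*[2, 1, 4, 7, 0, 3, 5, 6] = [5, 0, 6, 2, 7, 4, 3, 1]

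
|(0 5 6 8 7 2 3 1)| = 8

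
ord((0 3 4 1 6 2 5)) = 7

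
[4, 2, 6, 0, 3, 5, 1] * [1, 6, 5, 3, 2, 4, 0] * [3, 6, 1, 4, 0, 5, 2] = [1, 5, 3, 6, 4, 0, 2]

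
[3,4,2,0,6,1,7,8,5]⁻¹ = [3,5,2,0,1,8,4,6,7]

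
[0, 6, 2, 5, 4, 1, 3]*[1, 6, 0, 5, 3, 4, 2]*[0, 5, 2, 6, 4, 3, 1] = [5, 2, 0, 4, 6, 1, 3]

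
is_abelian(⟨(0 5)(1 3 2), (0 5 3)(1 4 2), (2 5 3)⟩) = no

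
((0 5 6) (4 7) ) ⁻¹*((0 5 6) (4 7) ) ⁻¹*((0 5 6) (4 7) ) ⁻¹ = (4 7) 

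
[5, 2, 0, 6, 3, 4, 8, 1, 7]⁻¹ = [2, 7, 1, 4, 5, 0, 3, 8, 6]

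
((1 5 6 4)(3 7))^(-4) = ()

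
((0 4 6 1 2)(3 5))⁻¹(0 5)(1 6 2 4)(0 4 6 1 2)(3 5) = (0 6 2 1)(3 4)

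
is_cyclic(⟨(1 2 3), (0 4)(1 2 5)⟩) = no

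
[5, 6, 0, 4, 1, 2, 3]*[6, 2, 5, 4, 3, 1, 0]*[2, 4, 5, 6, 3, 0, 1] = [4, 2, 1, 6, 5, 0, 3]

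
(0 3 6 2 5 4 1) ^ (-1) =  (0 1 4 5 2 6 3) 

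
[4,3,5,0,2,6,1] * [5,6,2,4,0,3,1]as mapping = [0→0,1→4,2→3,3→5,4→2,5→1,6→6]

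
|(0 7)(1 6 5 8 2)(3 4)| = 10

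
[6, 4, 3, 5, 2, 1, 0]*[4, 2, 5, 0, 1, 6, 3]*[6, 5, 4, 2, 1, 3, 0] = [2, 5, 6, 0, 3, 4, 1]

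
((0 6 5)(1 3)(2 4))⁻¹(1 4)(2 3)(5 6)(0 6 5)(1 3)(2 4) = (0 5)(1 4)(2 3)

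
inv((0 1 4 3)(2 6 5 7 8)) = (0 3 4 1)(2 8 7 5 6)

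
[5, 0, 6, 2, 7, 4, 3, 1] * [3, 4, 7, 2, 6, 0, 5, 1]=[0, 3, 5, 7, 1, 6, 2, 4]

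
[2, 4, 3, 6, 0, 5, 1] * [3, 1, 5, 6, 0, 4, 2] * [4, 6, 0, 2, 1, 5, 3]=[5, 4, 3, 0, 2, 1, 6]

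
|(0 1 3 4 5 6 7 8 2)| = 9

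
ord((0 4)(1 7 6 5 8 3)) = 6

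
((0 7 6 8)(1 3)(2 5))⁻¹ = (0 8 6 7)(1 3)(2 5)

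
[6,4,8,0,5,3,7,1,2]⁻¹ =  [3,7,8,5,1,4,0,6,2]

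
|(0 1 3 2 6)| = 5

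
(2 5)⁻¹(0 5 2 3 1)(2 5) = (0 2 5 3 1)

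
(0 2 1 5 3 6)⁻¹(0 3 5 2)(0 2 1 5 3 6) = (1 2 6 3)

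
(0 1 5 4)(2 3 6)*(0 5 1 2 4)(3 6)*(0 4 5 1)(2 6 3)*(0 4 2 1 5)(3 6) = (0 3 1 4 5 2 6)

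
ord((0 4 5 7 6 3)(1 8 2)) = 6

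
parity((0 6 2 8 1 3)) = odd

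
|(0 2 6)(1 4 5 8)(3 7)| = 12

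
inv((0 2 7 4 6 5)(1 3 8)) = (0 5 6 4 7 2)(1 8 3)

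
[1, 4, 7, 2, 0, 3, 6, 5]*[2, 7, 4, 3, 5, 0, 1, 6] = [7, 5, 6, 4, 2, 3, 1, 0]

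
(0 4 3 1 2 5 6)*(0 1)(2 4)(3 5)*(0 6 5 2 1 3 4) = (0 1)(2 4)(3 6)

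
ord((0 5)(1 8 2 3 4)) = 10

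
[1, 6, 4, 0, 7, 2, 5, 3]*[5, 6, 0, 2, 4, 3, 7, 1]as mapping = [0→6, 1→7, 2→4, 3→5, 4→1, 5→0, 6→3, 7→2]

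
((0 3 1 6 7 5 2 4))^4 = (0 7)(1 2)(3 5)(4 6)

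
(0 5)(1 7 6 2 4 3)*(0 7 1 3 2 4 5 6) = (0 6 4 2 5 7)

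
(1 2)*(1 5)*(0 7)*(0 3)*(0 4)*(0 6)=(0 7 3 4 6)(1 2 5)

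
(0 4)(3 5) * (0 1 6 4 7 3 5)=(0 7 3)(1 6 4)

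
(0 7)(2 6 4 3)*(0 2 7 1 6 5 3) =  (0 1 6 4)(2 5 3 7)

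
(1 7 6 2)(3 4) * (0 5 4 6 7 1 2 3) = (0 5 4)(3 6)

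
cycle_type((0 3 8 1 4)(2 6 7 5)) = 4.5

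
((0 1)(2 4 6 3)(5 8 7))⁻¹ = (0 1)(2 3 6 4)(5 7 8)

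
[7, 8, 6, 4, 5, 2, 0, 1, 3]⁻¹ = [6, 7, 5, 8, 3, 4, 2, 0, 1]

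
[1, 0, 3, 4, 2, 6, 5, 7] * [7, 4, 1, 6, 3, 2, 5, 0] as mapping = [0→4, 1→7, 2→6, 3→3, 4→1, 5→5, 6→2, 7→0] 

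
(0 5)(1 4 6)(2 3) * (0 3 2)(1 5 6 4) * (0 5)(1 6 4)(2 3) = (0 4 1 6)(2 3 5)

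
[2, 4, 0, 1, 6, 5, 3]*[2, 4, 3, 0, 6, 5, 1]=[3, 6, 2, 4, 1, 5, 0]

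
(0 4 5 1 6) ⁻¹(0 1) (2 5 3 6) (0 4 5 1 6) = (0 2 1 3) (4 6) 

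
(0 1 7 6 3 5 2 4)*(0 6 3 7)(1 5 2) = (0 5 1)(2 4 6 7 3)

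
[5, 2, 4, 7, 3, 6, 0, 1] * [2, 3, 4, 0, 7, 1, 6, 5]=[1, 4, 7, 5, 0, 6, 2, 3]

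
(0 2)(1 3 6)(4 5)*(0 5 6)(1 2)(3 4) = (0 1 4 6 2 5 3)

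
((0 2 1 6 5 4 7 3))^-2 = (0 7 5 1)(2 3 4 6)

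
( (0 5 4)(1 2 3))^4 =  (0 5 4)(1 2 3)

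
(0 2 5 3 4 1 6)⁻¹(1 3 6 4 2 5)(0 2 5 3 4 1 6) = (0 1 5 3 6 4)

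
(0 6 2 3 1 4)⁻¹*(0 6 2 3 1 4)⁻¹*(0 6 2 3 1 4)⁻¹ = (0 3)(1 6)(2 4)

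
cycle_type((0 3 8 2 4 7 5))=7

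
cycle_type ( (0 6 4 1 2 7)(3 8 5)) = 3.6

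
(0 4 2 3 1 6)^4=(0 1 2)(3 4 6)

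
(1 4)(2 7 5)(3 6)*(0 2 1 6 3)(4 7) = (0 2 4 6)(1 7 5)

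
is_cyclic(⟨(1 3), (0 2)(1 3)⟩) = no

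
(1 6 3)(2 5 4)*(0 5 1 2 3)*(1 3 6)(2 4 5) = (0 2 3 4 6)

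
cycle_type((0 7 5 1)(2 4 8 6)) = 4^2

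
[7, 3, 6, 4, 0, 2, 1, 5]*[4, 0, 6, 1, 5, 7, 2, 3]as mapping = [0→3, 1→1, 2→2, 3→5, 4→4, 5→6, 6→0, 7→7]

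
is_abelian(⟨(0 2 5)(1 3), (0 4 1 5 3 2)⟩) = no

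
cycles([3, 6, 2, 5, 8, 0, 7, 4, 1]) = (0 3 5)(1 6 7 4 8)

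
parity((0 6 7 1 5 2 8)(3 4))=odd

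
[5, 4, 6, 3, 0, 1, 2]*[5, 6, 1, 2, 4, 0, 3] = [0, 4, 3, 2, 5, 6, 1]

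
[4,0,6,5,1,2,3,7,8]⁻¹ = [1,4,5,6,0,3,2,7,8]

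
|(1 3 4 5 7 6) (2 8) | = 6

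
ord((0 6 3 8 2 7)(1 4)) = 6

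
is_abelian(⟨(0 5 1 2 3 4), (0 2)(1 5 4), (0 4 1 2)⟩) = no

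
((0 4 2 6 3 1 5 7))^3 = (0 6 5 4 3 7 2 1)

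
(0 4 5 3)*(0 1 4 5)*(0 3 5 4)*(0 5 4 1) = (0 1 5 4 3)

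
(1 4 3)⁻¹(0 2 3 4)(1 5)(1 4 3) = (0 2 1 3)(4 5)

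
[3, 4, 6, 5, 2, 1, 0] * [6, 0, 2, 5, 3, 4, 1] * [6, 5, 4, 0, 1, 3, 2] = [3, 0, 5, 1, 4, 6, 2]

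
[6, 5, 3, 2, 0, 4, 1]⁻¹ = [4, 6, 3, 2, 5, 1, 0]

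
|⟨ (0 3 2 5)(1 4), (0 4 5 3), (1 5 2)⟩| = 720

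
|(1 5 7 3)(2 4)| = 4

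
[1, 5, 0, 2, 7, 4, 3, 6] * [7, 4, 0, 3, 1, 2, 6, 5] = [4, 2, 7, 0, 5, 1, 3, 6]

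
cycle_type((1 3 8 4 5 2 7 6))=8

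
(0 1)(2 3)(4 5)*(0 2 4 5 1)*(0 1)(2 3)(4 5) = (0 1 3 5 4)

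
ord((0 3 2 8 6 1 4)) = 7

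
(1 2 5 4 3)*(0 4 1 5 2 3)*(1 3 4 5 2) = (0 5 3 2 1 4)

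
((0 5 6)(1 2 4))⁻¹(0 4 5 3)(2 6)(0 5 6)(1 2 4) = (0 4)(1 6 3 5)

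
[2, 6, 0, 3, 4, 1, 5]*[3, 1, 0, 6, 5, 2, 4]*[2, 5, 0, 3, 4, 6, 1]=[2, 4, 3, 1, 6, 5, 0]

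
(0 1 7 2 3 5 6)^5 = (0 5 2 1 6 3 7)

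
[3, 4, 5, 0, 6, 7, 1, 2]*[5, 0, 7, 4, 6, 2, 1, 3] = [4, 6, 2, 5, 1, 3, 0, 7]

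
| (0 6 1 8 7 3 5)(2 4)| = 14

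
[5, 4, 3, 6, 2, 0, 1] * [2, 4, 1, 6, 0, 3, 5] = [3, 0, 6, 5, 1, 2, 4]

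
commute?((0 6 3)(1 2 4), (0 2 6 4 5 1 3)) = no:(0 6 3)(1 2 4) * (0 2 6 4 5 1 3) = (0 4 3 2 5 1 6), (0 2 6 4 5 1 3) * (0 6 3)(1 2 4) = (0 4 5 2 3 6 1)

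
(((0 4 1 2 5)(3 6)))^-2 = (0 2 4 5 1)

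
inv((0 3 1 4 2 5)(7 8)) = (0 5 2 4 1 3)(7 8)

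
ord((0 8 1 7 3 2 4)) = 7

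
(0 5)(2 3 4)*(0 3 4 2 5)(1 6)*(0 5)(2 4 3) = (0 5 2 3 4)(1 6)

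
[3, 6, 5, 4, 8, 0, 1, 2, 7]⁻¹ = [5, 6, 7, 0, 3, 2, 1, 8, 4]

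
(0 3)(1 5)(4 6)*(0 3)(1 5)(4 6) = ()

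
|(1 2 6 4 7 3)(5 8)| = 6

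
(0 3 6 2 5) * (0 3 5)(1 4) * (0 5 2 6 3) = (0 2 5)(1 4)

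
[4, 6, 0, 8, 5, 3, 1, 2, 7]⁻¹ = [2, 6, 7, 5, 0, 4, 1, 8, 3]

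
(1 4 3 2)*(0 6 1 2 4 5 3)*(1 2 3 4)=(0 6 2 3 1 5 4)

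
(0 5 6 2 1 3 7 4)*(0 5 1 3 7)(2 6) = (0 1 7 4 5 2 3)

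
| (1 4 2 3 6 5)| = 6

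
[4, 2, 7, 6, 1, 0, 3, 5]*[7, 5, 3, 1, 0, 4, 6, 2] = [0, 3, 2, 6, 5, 7, 1, 4]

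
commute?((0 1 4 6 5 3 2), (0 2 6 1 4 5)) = no:(0 1 4 6 5 3 2) * (0 2 6 1 4 5) = (0 4 1 5 3 6), (0 2 6 1 4 5) * (0 1 4 6 5 3 2) = (1 6 4 3 2 5)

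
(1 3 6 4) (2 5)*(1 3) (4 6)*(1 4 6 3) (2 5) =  (1 4) (3 6) 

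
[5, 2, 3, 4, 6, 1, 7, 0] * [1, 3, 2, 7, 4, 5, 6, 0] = [5, 2, 7, 4, 6, 3, 0, 1]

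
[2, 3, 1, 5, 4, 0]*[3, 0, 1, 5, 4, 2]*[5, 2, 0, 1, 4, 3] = [2, 3, 5, 0, 4, 1]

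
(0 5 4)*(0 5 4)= (0 4 5)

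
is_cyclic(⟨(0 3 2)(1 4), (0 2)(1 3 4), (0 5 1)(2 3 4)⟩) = no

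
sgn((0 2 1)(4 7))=-1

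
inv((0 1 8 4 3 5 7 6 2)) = (0 2 6 7 5 3 4 8 1)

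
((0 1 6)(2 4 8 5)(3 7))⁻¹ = (0 6 1)(2 5 8 4)(3 7)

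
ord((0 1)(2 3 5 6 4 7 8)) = 14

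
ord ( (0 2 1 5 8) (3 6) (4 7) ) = 10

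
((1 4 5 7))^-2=(1 5)(4 7)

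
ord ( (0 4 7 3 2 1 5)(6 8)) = 14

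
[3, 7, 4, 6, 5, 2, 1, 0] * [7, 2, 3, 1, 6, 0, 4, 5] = [1, 5, 6, 4, 0, 3, 2, 7]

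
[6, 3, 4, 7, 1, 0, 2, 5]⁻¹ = [5, 4, 6, 1, 2, 7, 0, 3]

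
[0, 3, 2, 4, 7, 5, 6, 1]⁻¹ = [0, 7, 2, 1, 3, 5, 6, 4]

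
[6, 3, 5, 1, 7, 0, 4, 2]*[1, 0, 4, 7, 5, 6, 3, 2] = [3, 7, 6, 0, 2, 1, 5, 4]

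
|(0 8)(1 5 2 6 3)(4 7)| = 10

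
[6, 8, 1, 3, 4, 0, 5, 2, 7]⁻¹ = [5, 2, 7, 3, 4, 6, 0, 8, 1]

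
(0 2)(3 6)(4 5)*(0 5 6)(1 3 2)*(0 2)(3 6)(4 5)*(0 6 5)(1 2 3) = (0 2 4 1 5)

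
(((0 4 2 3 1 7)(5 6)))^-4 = (0 2 1)(3 7 4)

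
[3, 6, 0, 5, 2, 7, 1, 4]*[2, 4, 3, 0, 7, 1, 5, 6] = [0, 5, 2, 1, 3, 6, 4, 7]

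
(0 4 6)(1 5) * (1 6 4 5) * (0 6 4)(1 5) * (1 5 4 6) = (0 5 6 1 4)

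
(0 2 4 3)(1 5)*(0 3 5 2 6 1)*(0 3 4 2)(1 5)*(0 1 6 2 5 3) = (0 2 5)(3 4 6)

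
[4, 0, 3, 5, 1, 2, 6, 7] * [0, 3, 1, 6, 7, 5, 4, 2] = [7, 0, 6, 5, 3, 1, 4, 2]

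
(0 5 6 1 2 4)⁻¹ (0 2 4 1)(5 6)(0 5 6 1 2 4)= (0 2 5 4)(1 6)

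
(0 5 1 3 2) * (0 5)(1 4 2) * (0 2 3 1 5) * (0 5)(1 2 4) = (0 4 3)(1 2 5)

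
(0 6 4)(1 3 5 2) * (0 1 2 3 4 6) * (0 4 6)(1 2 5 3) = (0 4 2 5 1 6)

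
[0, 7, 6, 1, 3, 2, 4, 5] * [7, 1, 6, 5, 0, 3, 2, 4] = [7, 4, 2, 1, 5, 6, 0, 3]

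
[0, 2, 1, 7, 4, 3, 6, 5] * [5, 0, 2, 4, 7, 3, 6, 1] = [5, 2, 0, 1, 7, 4, 6, 3] 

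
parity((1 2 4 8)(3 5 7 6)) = even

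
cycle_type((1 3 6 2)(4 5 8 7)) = 4^2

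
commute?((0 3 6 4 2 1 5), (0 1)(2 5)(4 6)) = no:(0 3 6 4 2 1 5) * (0 1)(2 5)(4 6) = (0 3 4 5 1 2), (0 1)(2 5)(4 6) * (0 3 6 4 2 1 5) = (0 5 1 3 6 2)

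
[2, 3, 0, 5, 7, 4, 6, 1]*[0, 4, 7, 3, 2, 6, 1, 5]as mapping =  [0→7, 1→3, 2→0, 3→6, 4→5, 5→2, 6→1, 7→4]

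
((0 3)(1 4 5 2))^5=(0 3)(1 4 5 2)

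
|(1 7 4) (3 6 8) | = 3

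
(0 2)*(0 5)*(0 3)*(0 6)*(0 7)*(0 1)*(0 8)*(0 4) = (0 2 5 3 6 7 1 8 4)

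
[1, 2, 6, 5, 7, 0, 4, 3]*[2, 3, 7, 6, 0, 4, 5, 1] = [3, 7, 5, 4, 1, 2, 0, 6]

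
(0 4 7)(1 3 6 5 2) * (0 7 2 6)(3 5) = (0 4 2 1 5 6 3)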